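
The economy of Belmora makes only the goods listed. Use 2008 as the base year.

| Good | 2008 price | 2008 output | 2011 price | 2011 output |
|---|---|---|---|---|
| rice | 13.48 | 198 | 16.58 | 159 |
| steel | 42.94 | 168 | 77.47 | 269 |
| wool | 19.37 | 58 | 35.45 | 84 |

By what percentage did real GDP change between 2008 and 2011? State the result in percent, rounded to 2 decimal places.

Real GDP 2008 = Nominal GDP 2008 = 13.48·198 + 42.94·168 + 19.37·58 = 11006.42.
Real GDP 2011 (at 2008 prices) = 13.48·159 + 42.94·269 + 19.37·84 = 15321.26.
Real growth = 15321.26/11006.42 − 1 = 0.3920.

39.20%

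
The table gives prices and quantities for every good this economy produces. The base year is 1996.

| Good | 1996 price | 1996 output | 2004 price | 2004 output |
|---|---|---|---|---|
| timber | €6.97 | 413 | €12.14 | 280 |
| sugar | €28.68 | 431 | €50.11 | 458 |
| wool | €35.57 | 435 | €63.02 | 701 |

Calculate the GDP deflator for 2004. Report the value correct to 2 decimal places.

Nominal GDP 2004 = 12.14·280 + 50.11·458 + 63.02·701 = 70526.60.
Real GDP 2004 (at 1996 prices) = 6.97·280 + 28.68·458 + 35.57·701 = 40021.61.
Deflator = Nominal/Real × 100 = 70526.60/40021.61 × 100 = 176.221.

176.22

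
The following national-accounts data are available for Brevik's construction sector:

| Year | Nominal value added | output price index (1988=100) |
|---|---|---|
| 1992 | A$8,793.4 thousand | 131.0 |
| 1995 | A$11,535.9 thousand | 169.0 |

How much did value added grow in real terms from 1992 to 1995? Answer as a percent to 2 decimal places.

Deflate each year: 1992 → 8793.4/1.310 = 6712.52; 1995 → 11535.9/1.690 = 6825.98.
So real value added changed by 6825.98/6712.52 − 1 = 0.0169, i.e. 1.69%.

1.69%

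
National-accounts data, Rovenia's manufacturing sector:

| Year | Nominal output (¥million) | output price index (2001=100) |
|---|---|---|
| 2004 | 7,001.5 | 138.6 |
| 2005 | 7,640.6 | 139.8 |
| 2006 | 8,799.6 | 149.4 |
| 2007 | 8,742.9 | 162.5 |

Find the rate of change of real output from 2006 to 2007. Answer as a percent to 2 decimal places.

Real output 2006 = 8799.6/1.494 = 5889.96.
Real output 2007 = 8742.9/1.625 = 5380.25.
Change = 5380.25/5889.96 − 1 = -0.0865.

-8.65%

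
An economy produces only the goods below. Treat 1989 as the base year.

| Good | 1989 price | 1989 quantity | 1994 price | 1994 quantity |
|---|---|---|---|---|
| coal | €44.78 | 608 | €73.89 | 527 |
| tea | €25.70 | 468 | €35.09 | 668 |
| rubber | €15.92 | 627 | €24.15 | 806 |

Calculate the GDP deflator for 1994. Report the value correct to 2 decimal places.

152.70

Nominal GDP 1994 = 73.89·527 + 35.09·668 + 24.15·806 = 81845.05.
Real GDP 1994 (at 1989 prices) = 44.78·527 + 25.70·668 + 15.92·806 = 53598.18.
Deflator = Nominal/Real × 100 = 81845.05/53598.18 × 100 = 152.701.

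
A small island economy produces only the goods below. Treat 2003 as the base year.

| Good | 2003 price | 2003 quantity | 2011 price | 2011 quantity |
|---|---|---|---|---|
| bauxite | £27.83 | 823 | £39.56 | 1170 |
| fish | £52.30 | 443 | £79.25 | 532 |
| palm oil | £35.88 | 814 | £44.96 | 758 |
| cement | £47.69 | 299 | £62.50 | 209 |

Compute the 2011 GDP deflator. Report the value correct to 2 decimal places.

139.00

Nominal GDP 2011 = 39.56·1170 + 79.25·532 + 44.96·758 + 62.50·209 = 135588.38.
Real GDP 2011 (at 2003 prices) = 27.83·1170 + 52.30·532 + 35.88·758 + 47.69·209 = 97548.95.
Deflator = Nominal/Real × 100 = 135588.38/97548.95 × 100 = 138.995.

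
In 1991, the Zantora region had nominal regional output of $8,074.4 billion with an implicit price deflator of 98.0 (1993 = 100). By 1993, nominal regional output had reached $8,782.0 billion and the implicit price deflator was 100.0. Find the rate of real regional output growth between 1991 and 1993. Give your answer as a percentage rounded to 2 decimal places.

Real regional output 1991 = 8074.4 / 0.980 = 8239.18.
Real regional output 1993 = 8782.0 / 1.000 = 8782.00.
Real growth = 8782.00 / 8239.18 − 1 = 0.0659.

6.59%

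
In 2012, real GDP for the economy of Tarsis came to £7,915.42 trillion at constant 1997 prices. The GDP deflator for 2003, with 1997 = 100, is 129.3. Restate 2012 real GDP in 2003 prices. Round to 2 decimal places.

£10,234.64 trillion

Real GDP in 2003 prices = Real GDP in 1997 prices × (P_2003/P_1997) = 7915.42 × 1.293 = 10234.64.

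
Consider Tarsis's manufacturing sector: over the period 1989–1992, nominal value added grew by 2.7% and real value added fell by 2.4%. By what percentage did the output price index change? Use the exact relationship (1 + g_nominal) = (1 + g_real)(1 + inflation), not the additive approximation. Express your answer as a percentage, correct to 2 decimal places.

(1 + g_nom) = (1 + g_real)(1 + π), so π = 1.0270 / 0.9760 − 1 = 0.05225.

5.23%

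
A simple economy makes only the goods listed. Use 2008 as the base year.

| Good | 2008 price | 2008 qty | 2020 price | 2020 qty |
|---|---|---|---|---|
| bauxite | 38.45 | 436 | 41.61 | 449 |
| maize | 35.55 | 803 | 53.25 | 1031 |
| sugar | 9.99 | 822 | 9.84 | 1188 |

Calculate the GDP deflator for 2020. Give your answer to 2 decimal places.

Nominal GDP 2020 = 41.61·449 + 53.25·1031 + 9.84·1188 = 85273.56.
Real GDP 2020 (at 2008 prices) = 38.45·449 + 35.55·1031 + 9.99·1188 = 65784.22.
Deflator = Nominal/Real × 100 = 85273.56/65784.22 × 100 = 129.626.

129.63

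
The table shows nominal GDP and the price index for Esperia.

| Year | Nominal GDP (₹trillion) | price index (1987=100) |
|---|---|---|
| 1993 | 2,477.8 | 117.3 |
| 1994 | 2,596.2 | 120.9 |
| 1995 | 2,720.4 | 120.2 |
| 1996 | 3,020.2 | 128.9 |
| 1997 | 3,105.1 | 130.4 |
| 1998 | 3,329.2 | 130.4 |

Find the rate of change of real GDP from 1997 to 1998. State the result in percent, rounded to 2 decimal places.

7.22%

Real GDP 1997 = 3105.1/1.304 = 2381.21.
Real GDP 1998 = 3329.2/1.304 = 2553.07.
Change = 2553.07/2381.21 − 1 = 0.0722.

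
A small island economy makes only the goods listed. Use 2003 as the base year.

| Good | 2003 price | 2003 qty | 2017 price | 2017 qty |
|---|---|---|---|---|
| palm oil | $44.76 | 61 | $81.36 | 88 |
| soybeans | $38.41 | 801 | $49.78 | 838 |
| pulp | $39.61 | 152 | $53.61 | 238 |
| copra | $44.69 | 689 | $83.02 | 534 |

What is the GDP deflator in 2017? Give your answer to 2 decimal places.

152.65

Nominal GDP 2017 = 81.36·88 + 49.78·838 + 53.61·238 + 83.02·534 = 105967.18.
Real GDP 2017 (at 2003 prices) = 44.76·88 + 38.41·838 + 39.61·238 + 44.69·534 = 69418.10.
Deflator = Nominal/Real × 100 = 105967.18/69418.10 × 100 = 152.651.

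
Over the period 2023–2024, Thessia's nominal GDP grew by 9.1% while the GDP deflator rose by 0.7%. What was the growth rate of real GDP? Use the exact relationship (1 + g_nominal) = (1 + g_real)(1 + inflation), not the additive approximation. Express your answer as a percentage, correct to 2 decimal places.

(1 + g_nom) = (1 + g_real)(1 + π), so g_real = 1.0910 / 1.0070 − 1 = 0.08342.

8.34%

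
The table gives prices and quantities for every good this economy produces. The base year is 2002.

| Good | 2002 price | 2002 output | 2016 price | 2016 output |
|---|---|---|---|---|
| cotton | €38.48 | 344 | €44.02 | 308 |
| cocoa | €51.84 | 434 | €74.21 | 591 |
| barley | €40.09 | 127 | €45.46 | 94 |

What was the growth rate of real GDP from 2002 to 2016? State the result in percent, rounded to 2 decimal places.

13.30%

Real GDP 2002 = Nominal GDP 2002 = 38.48·344 + 51.84·434 + 40.09·127 = 40827.11.
Real GDP 2016 (at 2002 prices) = 38.48·308 + 51.84·591 + 40.09·94 = 46257.74.
Real growth = 46257.74/40827.11 − 1 = 0.1330.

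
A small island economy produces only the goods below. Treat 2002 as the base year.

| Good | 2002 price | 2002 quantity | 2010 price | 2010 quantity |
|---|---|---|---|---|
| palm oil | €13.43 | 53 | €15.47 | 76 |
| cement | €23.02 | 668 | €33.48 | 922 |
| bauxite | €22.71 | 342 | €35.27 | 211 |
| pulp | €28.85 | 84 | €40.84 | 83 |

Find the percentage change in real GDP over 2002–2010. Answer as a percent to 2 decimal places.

11.99%

Real GDP 2002 = Nominal GDP 2002 = 13.43·53 + 23.02·668 + 22.71·342 + 28.85·84 = 26279.37.
Real GDP 2010 (at 2002 prices) = 13.43·76 + 23.02·922 + 22.71·211 + 28.85·83 = 29431.48.
Real growth = 29431.48/26279.37 − 1 = 0.1199.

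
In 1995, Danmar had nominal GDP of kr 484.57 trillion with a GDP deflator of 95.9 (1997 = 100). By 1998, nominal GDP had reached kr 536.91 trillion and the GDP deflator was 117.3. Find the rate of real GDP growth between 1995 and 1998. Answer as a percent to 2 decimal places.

Real GDP 1995 = 484.57 / 0.959 = 505.29.
Real GDP 1998 = 536.91 / 1.173 = 457.72.
Real growth = 457.72 / 505.29 − 1 = -0.0941.

-9.41%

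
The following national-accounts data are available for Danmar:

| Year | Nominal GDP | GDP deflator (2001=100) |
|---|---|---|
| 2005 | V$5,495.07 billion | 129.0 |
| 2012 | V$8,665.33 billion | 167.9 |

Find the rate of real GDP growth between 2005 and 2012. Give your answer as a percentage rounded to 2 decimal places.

21.16%

Deflate each year: 2005 → 5495.07/1.290 = 4259.74; 2012 → 8665.33/1.679 = 5161.01.
So real GDP changed by 5161.01/4259.74 − 1 = 0.2116, i.e. 21.16%.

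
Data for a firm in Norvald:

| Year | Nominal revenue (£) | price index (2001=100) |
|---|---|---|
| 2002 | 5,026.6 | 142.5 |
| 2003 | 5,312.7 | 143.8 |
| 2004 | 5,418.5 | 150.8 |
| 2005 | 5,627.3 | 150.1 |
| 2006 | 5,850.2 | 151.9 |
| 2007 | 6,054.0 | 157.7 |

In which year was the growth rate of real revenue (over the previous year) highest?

2003: real = 5312.7/1.438 = 3694.51; growth vs 2002 (3527.44) = 4.74%.
2004: real = 5418.5/1.508 = 3593.17; growth vs 2003 (3694.51) = -2.74%.
2005: real = 5627.3/1.501 = 3749.03; growth vs 2004 (3593.17) = 4.34%.
2006: real = 5850.2/1.519 = 3851.35; growth vs 2005 (3749.03) = 2.73%.
2007: real = 6054.0/1.577 = 3838.93; growth vs 2006 (3851.35) = -0.32%.

2003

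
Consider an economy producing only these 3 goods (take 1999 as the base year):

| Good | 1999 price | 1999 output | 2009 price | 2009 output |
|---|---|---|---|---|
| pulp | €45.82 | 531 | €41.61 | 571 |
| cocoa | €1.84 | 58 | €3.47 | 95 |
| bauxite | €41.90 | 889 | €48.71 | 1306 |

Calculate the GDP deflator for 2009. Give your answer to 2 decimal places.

Nominal GDP 2009 = 41.61·571 + 3.47·95 + 48.71·1306 = 87704.22.
Real GDP 2009 (at 1999 prices) = 45.82·571 + 1.84·95 + 41.90·1306 = 81059.42.
Deflator = Nominal/Real × 100 = 87704.22/81059.42 × 100 = 108.197.

108.20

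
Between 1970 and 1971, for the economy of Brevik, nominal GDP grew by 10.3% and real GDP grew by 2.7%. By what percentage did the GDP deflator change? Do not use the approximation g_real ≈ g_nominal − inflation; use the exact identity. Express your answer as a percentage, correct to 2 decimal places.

7.40%

(1 + g_nom) = (1 + g_real)(1 + π), so π = 1.1030 / 1.0270 − 1 = 0.07400.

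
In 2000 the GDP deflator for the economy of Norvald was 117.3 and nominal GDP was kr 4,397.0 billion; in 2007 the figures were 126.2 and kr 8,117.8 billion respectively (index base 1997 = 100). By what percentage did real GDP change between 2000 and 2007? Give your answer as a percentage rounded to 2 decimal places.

71.60%

Deflate each year: 2000 → 4397.0/1.173 = 3748.51; 2007 → 8117.8/1.262 = 6432.49.
So real GDP changed by 6432.49/3748.51 − 1 = 0.7160, i.e. 71.60%.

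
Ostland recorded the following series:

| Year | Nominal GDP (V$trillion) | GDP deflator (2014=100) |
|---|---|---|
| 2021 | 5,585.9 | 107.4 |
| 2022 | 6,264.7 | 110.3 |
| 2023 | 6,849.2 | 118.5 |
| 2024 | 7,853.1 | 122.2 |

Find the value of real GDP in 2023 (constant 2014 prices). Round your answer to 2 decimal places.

V$5,779.92 trillion

Real GDP 2023 = 6849.2 / 1.185 = 5779.92.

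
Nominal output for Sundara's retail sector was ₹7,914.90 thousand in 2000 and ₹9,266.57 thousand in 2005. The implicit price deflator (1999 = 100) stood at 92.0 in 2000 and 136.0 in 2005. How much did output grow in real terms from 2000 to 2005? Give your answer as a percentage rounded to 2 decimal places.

-20.80%

Deflate each year: 2000 → 7914.90/0.920 = 8603.15; 2005 → 9266.57/1.360 = 6813.65.
So real output changed by 6813.65/8603.15 − 1 = -0.2080, i.e. -20.80%.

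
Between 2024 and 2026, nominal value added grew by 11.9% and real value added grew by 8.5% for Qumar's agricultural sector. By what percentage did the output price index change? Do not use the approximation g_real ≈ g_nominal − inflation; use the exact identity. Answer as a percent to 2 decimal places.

3.13%

(1 + g_nom) = (1 + g_real)(1 + π), so π = 1.1190 / 1.0850 − 1 = 0.03134.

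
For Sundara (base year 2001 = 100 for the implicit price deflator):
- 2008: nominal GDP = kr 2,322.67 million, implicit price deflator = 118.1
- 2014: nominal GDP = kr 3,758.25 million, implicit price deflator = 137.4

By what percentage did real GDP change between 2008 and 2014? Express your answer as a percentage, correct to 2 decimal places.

39.08%

Real GDP 2008 = 2322.67 / 1.181 = 1966.70.
Real GDP 2014 = 3758.25 / 1.374 = 2735.26.
Real growth = 2735.26 / 1966.70 − 1 = 0.3908.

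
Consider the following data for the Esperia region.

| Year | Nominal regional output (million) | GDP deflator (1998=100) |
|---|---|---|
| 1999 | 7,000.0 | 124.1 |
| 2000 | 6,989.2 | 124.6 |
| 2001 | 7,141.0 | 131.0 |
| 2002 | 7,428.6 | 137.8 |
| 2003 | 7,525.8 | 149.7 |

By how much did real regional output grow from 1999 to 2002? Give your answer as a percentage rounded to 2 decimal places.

Real regional output 1999 = 7000.0/1.241 = 5640.61.
Real regional output 2002 = 7428.6/1.378 = 5390.86.
Change = 5390.86/5640.61 − 1 = -0.0443.

-4.43%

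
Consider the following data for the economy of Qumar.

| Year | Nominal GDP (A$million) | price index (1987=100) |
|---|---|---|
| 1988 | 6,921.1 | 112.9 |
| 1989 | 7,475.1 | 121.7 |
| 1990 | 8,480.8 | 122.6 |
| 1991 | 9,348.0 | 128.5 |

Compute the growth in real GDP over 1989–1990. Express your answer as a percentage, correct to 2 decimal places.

Real GDP 1989 = 7475.1/1.217 = 6142.24.
Real GDP 1990 = 8480.8/1.226 = 6917.46.
Change = 6917.46/6142.24 − 1 = 0.1262.

12.62%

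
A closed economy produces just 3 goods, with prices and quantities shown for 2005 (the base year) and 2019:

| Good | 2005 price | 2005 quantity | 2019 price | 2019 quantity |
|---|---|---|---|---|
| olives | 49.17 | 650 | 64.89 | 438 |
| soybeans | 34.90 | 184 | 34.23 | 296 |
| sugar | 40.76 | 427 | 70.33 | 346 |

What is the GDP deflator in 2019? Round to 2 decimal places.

Nominal GDP 2019 = 64.89·438 + 34.23·296 + 70.33·346 = 62888.08.
Real GDP 2019 (at 2005 prices) = 49.17·438 + 34.90·296 + 40.76·346 = 45969.82.
Deflator = Nominal/Real × 100 = 62888.08/45969.82 × 100 = 136.803.

136.80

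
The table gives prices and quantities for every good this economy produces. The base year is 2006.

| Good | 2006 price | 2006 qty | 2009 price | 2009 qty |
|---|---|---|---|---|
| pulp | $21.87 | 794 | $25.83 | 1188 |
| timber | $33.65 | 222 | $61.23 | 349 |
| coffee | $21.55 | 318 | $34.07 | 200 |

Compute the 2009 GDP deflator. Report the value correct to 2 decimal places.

Nominal GDP 2009 = 25.83·1188 + 61.23·349 + 34.07·200 = 58869.31.
Real GDP 2009 (at 2006 prices) = 21.87·1188 + 33.65·349 + 21.55·200 = 42035.41.
Deflator = Nominal/Real × 100 = 58869.31/42035.41 × 100 = 140.047.

140.05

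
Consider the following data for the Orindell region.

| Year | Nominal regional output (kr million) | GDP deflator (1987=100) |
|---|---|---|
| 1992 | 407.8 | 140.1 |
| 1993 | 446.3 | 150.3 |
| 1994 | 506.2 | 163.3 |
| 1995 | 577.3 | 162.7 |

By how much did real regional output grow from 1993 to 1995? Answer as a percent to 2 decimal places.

Real regional output 1993 = 446.3/1.503 = 296.94.
Real regional output 1995 = 577.3/1.627 = 354.82.
Change = 354.82/296.94 − 1 = 0.1949.

19.49%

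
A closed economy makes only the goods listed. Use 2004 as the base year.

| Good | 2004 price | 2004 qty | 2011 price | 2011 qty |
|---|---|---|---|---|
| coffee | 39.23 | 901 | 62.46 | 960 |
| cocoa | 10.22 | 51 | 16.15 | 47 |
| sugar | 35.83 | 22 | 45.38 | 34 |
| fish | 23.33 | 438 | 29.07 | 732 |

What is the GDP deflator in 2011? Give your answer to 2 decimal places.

148.03

Nominal GDP 2011 = 62.46·960 + 16.15·47 + 45.38·34 + 29.07·732 = 83542.81.
Real GDP 2011 (at 2004 prices) = 39.23·960 + 10.22·47 + 35.83·34 + 23.33·732 = 56436.92.
Deflator = Nominal/Real × 100 = 83542.81/56436.92 × 100 = 148.029.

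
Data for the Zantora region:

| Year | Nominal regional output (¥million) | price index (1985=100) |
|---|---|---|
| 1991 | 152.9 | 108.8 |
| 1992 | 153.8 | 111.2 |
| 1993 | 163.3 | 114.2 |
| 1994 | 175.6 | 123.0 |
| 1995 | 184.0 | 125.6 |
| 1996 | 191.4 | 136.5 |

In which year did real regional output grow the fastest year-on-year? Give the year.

1993

1992: real = 153.8/1.112 = 138.31; growth vs 1991 (140.53) = -1.58%.
1993: real = 163.3/1.142 = 142.99; growth vs 1992 (138.31) = 3.38%.
1994: real = 175.6/1.230 = 142.76; growth vs 1993 (142.99) = -0.16%.
1995: real = 184.0/1.256 = 146.50; growth vs 1994 (142.76) = 2.62%.
1996: real = 191.4/1.365 = 140.22; growth vs 1995 (146.50) = -4.29%.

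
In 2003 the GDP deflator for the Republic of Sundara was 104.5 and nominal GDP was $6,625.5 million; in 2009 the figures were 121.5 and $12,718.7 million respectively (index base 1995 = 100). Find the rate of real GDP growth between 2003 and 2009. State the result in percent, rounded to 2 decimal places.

65.11%

Deflate each year: 2003 → 6625.5/1.045 = 6340.19; 2009 → 12718.7/1.215 = 10468.07.
So real GDP changed by 10468.07/6340.19 − 1 = 0.6511, i.e. 65.11%.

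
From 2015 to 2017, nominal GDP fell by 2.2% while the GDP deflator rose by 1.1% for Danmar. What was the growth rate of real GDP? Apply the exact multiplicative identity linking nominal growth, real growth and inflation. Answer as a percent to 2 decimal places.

-3.26%

(1 + g_nom) = (1 + g_real)(1 + π), so g_real = 0.9780 / 1.0110 − 1 = -0.03264.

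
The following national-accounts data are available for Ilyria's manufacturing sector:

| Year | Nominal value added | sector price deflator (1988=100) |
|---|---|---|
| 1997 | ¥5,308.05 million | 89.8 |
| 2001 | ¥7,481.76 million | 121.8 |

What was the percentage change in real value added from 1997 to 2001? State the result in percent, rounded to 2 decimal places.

Deflate each year: 1997 → 5308.05/0.898 = 5910.97; 2001 → 7481.76/1.218 = 6142.66.
So real value added changed by 6142.66/5910.97 − 1 = 0.0392, i.e. 3.92%.

3.92%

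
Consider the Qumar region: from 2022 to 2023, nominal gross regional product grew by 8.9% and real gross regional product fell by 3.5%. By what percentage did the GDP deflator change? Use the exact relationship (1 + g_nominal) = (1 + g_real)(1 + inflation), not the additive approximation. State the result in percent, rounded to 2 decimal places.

(1 + g_nom) = (1 + g_real)(1 + π), so π = 1.0890 / 0.9650 − 1 = 0.12850.

12.85%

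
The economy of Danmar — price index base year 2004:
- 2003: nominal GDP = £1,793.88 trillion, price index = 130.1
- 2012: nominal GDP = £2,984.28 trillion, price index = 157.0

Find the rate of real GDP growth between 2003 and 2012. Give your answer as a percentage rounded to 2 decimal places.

37.86%

Real GDP 2003 = 1793.88 / 1.301 = 1378.85.
Real GDP 2012 = 2984.28 / 1.570 = 1900.82.
Real growth = 1900.82 / 1378.85 − 1 = 0.3786.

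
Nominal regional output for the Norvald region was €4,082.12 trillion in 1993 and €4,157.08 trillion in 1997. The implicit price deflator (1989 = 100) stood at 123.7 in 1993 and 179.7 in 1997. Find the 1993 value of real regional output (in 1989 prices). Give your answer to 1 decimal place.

€3,300.0 trillion

Real regional output = Nominal / (implicit price deflator/100) = 4082.12 / 1.237 = 3300.02.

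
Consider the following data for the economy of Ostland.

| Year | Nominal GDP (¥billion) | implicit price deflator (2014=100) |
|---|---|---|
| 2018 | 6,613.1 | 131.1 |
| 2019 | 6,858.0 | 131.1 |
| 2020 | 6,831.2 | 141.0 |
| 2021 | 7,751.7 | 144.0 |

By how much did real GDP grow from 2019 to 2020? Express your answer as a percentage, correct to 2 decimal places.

-7.38%

Real GDP 2019 = 6858.0/1.311 = 5231.12.
Real GDP 2020 = 6831.2/1.410 = 4844.82.
Change = 4844.82/5231.12 − 1 = -0.0738.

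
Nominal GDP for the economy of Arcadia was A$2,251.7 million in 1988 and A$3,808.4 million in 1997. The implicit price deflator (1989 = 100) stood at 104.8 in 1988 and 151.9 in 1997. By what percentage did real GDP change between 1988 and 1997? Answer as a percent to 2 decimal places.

Real GDP 1988 = 2251.7 / 1.048 = 2148.57.
Real GDP 1997 = 3808.4 / 1.519 = 2507.18.
Real growth = 2507.18 / 2148.57 − 1 = 0.1669.

16.69%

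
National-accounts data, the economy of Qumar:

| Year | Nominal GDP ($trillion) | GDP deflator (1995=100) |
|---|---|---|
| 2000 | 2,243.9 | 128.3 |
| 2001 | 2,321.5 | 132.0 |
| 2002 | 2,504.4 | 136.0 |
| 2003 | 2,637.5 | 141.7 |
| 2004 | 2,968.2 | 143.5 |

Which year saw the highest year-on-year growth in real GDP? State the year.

2004

2001: real = 2321.5/1.320 = 1758.71; growth vs 2000 (1748.95) = 0.56%.
2002: real = 2504.4/1.360 = 1841.47; growth vs 2001 (1758.71) = 4.71%.
2003: real = 2637.5/1.417 = 1861.33; growth vs 2002 (1841.47) = 1.08%.
2004: real = 2968.2/1.435 = 2068.43; growth vs 2003 (1861.33) = 11.13%.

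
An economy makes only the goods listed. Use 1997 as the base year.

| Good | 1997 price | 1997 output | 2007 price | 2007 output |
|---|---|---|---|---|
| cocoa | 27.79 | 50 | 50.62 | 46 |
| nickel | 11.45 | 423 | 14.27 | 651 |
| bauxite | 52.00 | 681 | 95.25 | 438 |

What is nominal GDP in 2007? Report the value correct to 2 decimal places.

Nominal GDP 2007 = Σ (p_2007 × q_2007) = 50.62·46 + 14.27·651 + 95.25·438 = 53337.79.

53337.79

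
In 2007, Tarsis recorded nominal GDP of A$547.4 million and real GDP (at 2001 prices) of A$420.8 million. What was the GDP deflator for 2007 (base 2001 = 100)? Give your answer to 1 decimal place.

GDP deflator = (Nominal / Real) × 100 = 547.4 / 420.8 × 100 = 130.09.

130.1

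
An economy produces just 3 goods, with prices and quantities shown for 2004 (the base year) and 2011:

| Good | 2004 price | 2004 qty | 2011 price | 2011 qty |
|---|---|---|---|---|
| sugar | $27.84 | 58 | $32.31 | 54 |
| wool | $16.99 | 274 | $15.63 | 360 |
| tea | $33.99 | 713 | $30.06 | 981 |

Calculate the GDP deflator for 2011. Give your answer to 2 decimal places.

Nominal GDP 2011 = 32.31·54 + 15.63·360 + 30.06·981 = 36860.40.
Real GDP 2011 (at 2004 prices) = 27.84·54 + 16.99·360 + 33.99·981 = 40963.95.
Deflator = Nominal/Real × 100 = 36860.40/40963.95 × 100 = 89.983.

89.98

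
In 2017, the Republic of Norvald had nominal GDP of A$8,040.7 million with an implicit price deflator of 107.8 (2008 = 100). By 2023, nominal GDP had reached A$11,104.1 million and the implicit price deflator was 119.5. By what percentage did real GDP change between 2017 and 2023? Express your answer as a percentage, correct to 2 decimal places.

24.58%

Deflate each year: 2017 → 8040.7/1.078 = 7458.91; 2023 → 11104.1/1.195 = 9292.13.
So real GDP changed by 9292.13/7458.91 − 1 = 0.2458, i.e. 24.58%.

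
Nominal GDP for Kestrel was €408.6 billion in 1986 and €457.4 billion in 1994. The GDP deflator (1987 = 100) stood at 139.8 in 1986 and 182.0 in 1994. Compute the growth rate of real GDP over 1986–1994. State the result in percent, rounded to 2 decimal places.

-14.01%

Real GDP 1986 = 408.6 / 1.398 = 292.27.
Real GDP 1994 = 457.4 / 1.820 = 251.32.
Real growth = 251.32 / 292.27 − 1 = -0.1401.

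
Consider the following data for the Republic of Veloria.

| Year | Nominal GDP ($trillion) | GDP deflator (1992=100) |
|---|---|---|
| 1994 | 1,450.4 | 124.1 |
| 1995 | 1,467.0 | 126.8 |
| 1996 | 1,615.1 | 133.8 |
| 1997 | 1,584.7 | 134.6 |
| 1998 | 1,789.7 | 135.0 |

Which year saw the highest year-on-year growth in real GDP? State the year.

1995: real = 1467.0/1.268 = 1156.94; growth vs 1994 (1168.73) = -1.01%.
1996: real = 1615.1/1.338 = 1207.10; growth vs 1995 (1156.94) = 4.34%.
1997: real = 1584.7/1.346 = 1177.34; growth vs 1996 (1207.10) = -2.47%.
1998: real = 1789.7/1.350 = 1325.70; growth vs 1997 (1177.34) = 12.60%.

1998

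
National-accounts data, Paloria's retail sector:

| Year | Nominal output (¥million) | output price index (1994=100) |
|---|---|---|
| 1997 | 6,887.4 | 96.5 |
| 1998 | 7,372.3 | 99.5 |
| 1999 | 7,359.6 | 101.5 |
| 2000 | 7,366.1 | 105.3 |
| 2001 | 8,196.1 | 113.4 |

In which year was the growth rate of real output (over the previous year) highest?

1998: real = 7372.3/0.995 = 7409.35; growth vs 1997 (7137.20) = 3.81%.
1999: real = 7359.6/1.015 = 7250.84; growth vs 1998 (7409.35) = -2.14%.
2000: real = 7366.1/1.053 = 6995.35; growth vs 1999 (7250.84) = -3.52%.
2001: real = 8196.1/1.134 = 7227.60; growth vs 2000 (6995.35) = 3.32%.

1998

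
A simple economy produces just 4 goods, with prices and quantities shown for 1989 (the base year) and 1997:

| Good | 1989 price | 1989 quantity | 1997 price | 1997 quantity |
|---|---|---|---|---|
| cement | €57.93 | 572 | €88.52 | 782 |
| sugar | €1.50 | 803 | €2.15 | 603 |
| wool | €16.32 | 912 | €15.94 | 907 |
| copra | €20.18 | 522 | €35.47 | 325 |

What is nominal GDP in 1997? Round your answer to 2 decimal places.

€96504.42

Nominal GDP 1997 = Σ (p_1997 × q_1997) = 88.52·782 + 2.15·603 + 15.94·907 + 35.47·325 = 96504.42.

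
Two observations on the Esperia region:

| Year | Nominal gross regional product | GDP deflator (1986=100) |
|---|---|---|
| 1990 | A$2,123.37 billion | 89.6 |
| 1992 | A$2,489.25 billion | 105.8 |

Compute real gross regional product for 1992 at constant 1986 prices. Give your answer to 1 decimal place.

Real gross regional product = Nominal / (GDP deflator/100) = 2489.25 / 1.058 = 2352.79.

A$2,352.8 billion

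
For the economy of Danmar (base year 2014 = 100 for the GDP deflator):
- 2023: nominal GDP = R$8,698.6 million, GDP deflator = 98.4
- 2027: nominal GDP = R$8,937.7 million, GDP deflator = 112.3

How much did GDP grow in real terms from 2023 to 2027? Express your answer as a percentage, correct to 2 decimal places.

-9.97%

Deflate each year: 2023 → 8698.6/0.984 = 8840.04; 2027 → 8937.7/1.123 = 7958.77.
So real GDP changed by 7958.77/8840.04 − 1 = -0.0997, i.e. -9.97%.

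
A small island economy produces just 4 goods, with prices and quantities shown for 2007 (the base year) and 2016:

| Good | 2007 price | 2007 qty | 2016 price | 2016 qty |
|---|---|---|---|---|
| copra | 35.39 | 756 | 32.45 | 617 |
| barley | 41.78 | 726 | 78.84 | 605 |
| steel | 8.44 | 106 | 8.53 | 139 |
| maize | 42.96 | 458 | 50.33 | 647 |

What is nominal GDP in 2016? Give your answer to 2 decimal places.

Nominal GDP 2016 = Σ (p_2016 × q_2016) = 32.45·617 + 78.84·605 + 8.53·139 + 50.33·647 = 101469.03.

101469.03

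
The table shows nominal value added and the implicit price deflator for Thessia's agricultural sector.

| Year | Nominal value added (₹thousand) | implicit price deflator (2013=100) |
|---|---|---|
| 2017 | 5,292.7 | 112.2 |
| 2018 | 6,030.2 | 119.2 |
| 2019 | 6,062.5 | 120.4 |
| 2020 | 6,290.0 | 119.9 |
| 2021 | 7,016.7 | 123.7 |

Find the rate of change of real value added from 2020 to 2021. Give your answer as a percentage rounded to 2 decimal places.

Real value added 2020 = 6290.0/1.199 = 5246.04.
Real value added 2021 = 7016.7/1.237 = 5672.35.
Change = 5672.35/5246.04 − 1 = 0.0813.

8.13%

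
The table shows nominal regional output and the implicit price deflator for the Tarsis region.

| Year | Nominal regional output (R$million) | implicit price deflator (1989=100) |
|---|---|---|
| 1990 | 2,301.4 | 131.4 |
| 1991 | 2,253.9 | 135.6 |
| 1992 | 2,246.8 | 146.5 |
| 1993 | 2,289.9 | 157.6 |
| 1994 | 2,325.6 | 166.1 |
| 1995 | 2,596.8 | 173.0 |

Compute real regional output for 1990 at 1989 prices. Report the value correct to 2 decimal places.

R$1,751.45 million

Real regional output 1990 = 2301.4 / 1.314 = 1751.45.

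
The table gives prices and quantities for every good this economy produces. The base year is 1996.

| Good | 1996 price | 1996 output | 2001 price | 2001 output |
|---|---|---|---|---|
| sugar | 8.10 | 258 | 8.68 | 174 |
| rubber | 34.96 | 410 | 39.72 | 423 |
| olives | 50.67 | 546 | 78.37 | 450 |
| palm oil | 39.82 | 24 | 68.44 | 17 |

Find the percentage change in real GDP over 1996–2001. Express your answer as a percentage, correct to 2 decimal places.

Real GDP 1996 = Nominal GDP 1996 = 8.10·258 + 34.96·410 + 50.67·546 + 39.82·24 = 45044.90.
Real GDP 2001 (at 1996 prices) = 8.10·174 + 34.96·423 + 50.67·450 + 39.82·17 = 39675.92.
Real growth = 39675.92/45044.90 − 1 = -0.1192.

-11.92%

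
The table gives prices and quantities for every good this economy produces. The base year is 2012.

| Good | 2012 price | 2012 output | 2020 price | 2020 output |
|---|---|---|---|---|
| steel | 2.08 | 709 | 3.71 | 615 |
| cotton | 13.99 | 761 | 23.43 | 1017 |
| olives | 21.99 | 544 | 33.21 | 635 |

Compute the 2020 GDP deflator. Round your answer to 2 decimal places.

Nominal GDP 2020 = 3.71·615 + 23.43·1017 + 33.21·635 = 47198.31.
Real GDP 2020 (at 2012 prices) = 2.08·615 + 13.99·1017 + 21.99·635 = 29470.68.
Deflator = Nominal/Real × 100 = 47198.31/29470.68 × 100 = 160.153.

160.15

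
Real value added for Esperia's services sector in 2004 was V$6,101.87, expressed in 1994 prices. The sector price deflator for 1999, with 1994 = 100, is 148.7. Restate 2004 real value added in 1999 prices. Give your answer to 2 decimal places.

V$9,073.48

Real value added in 1999 prices = Real value added in 1994 prices × (P_1999/P_1994) = 6101.87 × 1.487 = 9073.48.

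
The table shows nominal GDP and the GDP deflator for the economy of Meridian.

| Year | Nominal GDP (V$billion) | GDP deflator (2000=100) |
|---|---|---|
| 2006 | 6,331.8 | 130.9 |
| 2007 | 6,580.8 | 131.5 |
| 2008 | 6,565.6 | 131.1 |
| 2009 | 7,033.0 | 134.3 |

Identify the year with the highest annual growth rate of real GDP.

2009

2007: real = 6580.8/1.315 = 5004.41; growth vs 2006 (4837.13) = 3.46%.
2008: real = 6565.6/1.311 = 5008.09; growth vs 2007 (5004.41) = 0.07%.
2009: real = 7033.0/1.343 = 5236.78; growth vs 2008 (5008.09) = 4.57%.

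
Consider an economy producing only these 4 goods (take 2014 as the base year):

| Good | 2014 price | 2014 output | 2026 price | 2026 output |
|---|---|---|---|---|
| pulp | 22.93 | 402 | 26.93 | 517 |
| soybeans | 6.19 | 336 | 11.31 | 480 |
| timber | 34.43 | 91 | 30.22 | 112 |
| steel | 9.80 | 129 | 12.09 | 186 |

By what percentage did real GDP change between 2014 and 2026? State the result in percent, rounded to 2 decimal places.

30.65%

Real GDP 2014 = Nominal GDP 2014 = 22.93·402 + 6.19·336 + 34.43·91 + 9.80·129 = 15695.03.
Real GDP 2026 (at 2014 prices) = 22.93·517 + 6.19·480 + 34.43·112 + 9.80·186 = 20504.97.
Real growth = 20504.97/15695.03 − 1 = 0.3065.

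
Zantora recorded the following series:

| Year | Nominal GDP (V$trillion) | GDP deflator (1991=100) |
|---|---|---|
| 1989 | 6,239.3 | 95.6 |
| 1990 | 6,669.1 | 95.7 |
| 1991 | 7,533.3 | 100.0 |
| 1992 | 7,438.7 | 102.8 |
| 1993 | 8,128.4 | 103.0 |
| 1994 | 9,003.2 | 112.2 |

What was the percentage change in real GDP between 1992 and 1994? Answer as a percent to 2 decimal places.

Real GDP 1992 = 7438.7/1.028 = 7236.09.
Real GDP 1994 = 9003.2/1.122 = 8024.24.
Change = 8024.24/7236.09 − 1 = 0.1089.

10.89%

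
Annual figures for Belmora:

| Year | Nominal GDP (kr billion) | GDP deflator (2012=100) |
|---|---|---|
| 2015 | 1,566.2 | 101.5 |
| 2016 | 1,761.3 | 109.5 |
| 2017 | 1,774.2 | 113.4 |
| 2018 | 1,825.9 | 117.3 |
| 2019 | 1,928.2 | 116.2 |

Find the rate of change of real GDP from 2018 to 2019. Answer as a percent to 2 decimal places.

6.60%

Real GDP 2018 = 1825.9/1.173 = 1556.61.
Real GDP 2019 = 1928.2/1.162 = 1659.38.
Change = 1659.38/1556.61 − 1 = 0.0660.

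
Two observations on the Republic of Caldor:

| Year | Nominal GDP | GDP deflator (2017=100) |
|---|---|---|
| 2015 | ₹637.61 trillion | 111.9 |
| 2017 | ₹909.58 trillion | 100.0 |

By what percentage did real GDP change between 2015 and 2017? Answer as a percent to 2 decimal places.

Deflate each year: 2015 → 637.61/1.119 = 569.80; 2017 → 909.58/1.000 = 909.58.
So real GDP changed by 909.58/569.80 − 1 = 0.5963, i.e. 59.63%.

59.63%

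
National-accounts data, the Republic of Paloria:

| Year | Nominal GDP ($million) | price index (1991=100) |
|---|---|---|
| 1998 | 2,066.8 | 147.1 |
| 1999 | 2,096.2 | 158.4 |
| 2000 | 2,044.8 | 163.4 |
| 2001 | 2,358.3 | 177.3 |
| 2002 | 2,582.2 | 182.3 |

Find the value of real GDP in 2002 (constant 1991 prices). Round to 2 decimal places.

Real GDP 2002 = 2582.2 / 1.823 = 1416.46.

$1,416.46 million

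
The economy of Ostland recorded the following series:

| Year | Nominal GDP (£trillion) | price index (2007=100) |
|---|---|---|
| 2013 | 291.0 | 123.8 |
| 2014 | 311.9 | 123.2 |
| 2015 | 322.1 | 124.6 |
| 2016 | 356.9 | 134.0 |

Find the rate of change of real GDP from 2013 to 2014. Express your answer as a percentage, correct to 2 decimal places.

7.70%

Real GDP 2013 = 291.0/1.238 = 235.06.
Real GDP 2014 = 311.9/1.232 = 253.17.
Change = 253.17/235.06 − 1 = 0.0770.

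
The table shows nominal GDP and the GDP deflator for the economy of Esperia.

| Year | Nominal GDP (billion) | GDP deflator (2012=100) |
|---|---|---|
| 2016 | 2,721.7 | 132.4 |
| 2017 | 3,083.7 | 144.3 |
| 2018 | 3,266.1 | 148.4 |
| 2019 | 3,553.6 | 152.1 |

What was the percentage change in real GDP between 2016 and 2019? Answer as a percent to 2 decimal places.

Real GDP 2016 = 2721.7/1.324 = 2055.66.
Real GDP 2019 = 3553.6/1.521 = 2336.36.
Change = 2336.36/2055.66 − 1 = 0.1365.

13.65%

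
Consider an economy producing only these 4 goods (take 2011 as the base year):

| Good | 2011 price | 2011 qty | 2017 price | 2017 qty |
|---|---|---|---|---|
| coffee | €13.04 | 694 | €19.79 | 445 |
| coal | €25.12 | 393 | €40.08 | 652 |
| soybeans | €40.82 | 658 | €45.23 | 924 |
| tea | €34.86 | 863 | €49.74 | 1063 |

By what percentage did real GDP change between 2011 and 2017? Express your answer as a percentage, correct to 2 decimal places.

27.80%

Real GDP 2011 = Nominal GDP 2011 = 13.04·694 + 25.12·393 + 40.82·658 + 34.86·863 = 75865.66.
Real GDP 2017 (at 2011 prices) = 13.04·445 + 25.12·652 + 40.82·924 + 34.86·1063 = 96954.90.
Real growth = 96954.90/75865.66 − 1 = 0.2780.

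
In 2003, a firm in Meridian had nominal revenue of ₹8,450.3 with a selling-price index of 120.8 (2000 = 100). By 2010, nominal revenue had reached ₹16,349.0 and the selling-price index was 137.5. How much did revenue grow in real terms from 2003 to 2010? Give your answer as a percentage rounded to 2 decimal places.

69.97%

Real revenue 2003 = 8450.3 / 1.208 = 6995.28.
Real revenue 2010 = 16349.0 / 1.375 = 11890.18.
Real growth = 11890.18 / 6995.28 − 1 = 0.6997.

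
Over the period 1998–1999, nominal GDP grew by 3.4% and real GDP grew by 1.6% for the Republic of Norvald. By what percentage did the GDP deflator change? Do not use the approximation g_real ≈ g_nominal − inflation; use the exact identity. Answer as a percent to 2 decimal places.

1.77%

(1 + g_nom) = (1 + g_real)(1 + π), so π = 1.0340 / 1.0160 − 1 = 0.01772.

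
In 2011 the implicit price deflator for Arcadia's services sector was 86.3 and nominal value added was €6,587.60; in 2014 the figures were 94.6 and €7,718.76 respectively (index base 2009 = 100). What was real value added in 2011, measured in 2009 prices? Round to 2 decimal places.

Real value added = Nominal / (implicit price deflator/100) = 6587.60 / 0.863 = 7633.37.

€7,633.37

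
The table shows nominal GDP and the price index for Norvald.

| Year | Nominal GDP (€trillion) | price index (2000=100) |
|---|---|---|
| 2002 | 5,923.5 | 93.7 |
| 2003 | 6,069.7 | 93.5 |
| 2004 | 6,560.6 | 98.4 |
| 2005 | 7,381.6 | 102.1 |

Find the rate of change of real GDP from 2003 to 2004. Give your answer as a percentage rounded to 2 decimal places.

2.71%

Real GDP 2003 = 6069.7/0.935 = 6491.66.
Real GDP 2004 = 6560.6/0.984 = 6667.28.
Change = 6667.28/6491.66 − 1 = 0.0271.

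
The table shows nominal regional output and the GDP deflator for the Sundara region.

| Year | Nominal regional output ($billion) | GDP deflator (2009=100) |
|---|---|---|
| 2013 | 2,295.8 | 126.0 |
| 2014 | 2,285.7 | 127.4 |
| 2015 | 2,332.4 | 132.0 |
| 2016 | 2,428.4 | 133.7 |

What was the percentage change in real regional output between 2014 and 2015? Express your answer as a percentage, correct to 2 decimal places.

Real regional output 2014 = 2285.7/1.274 = 1794.11.
Real regional output 2015 = 2332.4/1.320 = 1766.97.
Change = 1766.97/1794.11 − 1 = -0.0151.

-1.51%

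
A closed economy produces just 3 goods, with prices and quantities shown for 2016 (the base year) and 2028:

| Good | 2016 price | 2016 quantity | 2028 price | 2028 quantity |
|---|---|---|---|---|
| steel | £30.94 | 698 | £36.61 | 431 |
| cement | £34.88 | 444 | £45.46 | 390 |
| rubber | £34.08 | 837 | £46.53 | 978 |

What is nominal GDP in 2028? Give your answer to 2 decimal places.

Nominal GDP 2028 = Σ (p_2028 × q_2028) = 36.61·431 + 45.46·390 + 46.53·978 = 79014.65.

£79014.65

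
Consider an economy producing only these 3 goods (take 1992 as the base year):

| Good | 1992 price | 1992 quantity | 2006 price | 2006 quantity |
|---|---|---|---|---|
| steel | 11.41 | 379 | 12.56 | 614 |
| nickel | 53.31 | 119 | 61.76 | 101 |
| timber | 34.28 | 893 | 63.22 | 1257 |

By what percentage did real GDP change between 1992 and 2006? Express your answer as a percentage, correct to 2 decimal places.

34.40%

Real GDP 1992 = Nominal GDP 1992 = 11.41·379 + 53.31·119 + 34.28·893 = 41280.32.
Real GDP 2006 (at 1992 prices) = 11.41·614 + 53.31·101 + 34.28·1257 = 55480.01.
Real growth = 55480.01/41280.32 − 1 = 0.3440.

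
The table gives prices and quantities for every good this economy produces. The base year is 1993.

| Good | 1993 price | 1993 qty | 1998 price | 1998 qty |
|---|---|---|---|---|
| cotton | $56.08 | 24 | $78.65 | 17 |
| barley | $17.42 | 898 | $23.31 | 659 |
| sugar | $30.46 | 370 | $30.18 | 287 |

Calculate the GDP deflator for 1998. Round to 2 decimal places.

119.76

Nominal GDP 1998 = 78.65·17 + 23.31·659 + 30.18·287 = 25360.00.
Real GDP 1998 (at 1993 prices) = 56.08·17 + 17.42·659 + 30.46·287 = 21175.16.
Deflator = Nominal/Real × 100 = 25360.00/21175.16 × 100 = 119.763.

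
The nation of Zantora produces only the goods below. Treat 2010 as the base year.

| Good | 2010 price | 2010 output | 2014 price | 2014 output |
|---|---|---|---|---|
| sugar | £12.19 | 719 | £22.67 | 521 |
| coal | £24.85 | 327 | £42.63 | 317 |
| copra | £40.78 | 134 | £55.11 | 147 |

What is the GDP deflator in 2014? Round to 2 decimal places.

165.29

Nominal GDP 2014 = 22.67·521 + 42.63·317 + 55.11·147 = 33425.95.
Real GDP 2014 (at 2010 prices) = 12.19·521 + 24.85·317 + 40.78·147 = 20223.10.
Deflator = Nominal/Real × 100 = 33425.95/20223.10 × 100 = 165.286.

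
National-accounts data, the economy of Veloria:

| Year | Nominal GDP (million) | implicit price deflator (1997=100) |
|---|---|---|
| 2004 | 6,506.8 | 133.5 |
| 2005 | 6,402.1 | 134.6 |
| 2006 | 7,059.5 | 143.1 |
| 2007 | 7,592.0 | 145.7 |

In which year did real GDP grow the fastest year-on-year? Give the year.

2005: real = 6402.1/1.346 = 4756.39; growth vs 2004 (4874.01) = -2.41%.
2006: real = 7059.5/1.431 = 4933.26; growth vs 2005 (4756.39) = 3.72%.
2007: real = 7592.0/1.457 = 5210.71; growth vs 2006 (4933.26) = 5.62%.

2007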